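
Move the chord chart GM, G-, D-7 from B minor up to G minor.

B minor up to G minor is a minor sixth; each chord root moves by that interval while the quality stays the same.
GM: root G up a minor sixth → Eb, giving EbM.
G-: root G up a minor sixth → Eb, giving Eb-.
D-7: root D up a minor sixth → Bb, giving Bb-7.

EbM Eb- Bb-7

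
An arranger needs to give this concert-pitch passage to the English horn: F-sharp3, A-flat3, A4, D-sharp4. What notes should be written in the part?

The English horn sounds a perfect fifth below written, so the written part must be a perfect fifth above concert — transpose each note up.
F#3 -> C#4
Ab3 -> Eb4
A4 -> E5
D#4 -> A#4

C#4 Eb4 E5 A#4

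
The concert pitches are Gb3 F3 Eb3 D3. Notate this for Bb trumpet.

Ab3 G3 F3 E3

The Bb trumpet sounds a major second below written, so the written part must be a major second above concert — transpose each note up.
Gb3 -> Ab3
F3 -> G3
Eb3 -> F3
D3 -> E3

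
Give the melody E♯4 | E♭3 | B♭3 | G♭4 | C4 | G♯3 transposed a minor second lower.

D##4 D3 A3 F4 B3 F##3

E#4 to D##4
Eb3 to D3
Bb3 to A3
Gb4 to F4
C4 to B3
G#3 to F##3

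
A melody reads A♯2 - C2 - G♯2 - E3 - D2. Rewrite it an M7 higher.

A#2 up a major seventh is G##3.
A major seventh up from C2 gives B2.
G#2: a seventh up reaches F, and 11 semitones makes it F##3.
E3 up a major seventh is D#4.
D2: a seventh up reaches C, and 11 semitones makes it C#3.

G##3 B2 F##3 D#4 C#3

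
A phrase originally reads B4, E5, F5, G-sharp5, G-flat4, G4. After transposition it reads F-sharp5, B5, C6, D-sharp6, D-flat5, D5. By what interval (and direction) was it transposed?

Take the first pair: B4 → F#5. B to F spans 5 letter names, so the interval is some kind of fifth.
B4 to F#5 is 7 semitones, which makes it a perfect fifth; the second version is higher, so the direction is up.
Checking another pair — G4 → D5 — gives the same interval.

up a perfect fifth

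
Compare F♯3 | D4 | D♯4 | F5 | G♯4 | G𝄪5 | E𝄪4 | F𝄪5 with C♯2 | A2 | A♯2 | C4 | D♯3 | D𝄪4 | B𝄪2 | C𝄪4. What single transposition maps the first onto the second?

down a perfect eleventh

Take the first pair: F#3 → C#2. F to C spans 11 letter names, so the interval is some kind of eleventh.
C#2 to F#3 is 17 semitones, which makes it a perfect eleventh; the second version is lower, so the direction is down.
Checking another pair — F##5 → C##4 — gives the same interval.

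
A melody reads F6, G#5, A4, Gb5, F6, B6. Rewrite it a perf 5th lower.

F6 becomes Bb5
G#5 becomes C#5
A4 becomes D4
Gb5 becomes Cb5
F6 becomes Bb5
B6 becomes E6

Bb5 C#5 D4 Cb5 Bb5 E6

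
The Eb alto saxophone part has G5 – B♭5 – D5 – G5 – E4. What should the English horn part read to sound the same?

First find concert pitch: the Eb alto saxophone sounds a major sixth below written, so G5 B♭5 D5 G5 E4 sounds Bb4 Db5 F4 Bb4 G3.
Then write for English horn: it sounds a perfect fifth below written, so the part must be a perfect fifth above concert.
Bb4 → F5
Db5 → Ab5
F4 → C5
Bb4 → F5
G3 → D4

F5 Ab5 C5 F5 D4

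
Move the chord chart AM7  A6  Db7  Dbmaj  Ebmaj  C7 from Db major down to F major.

Db major down to F major is a minor sixth; each chord root moves by that interval while the quality stays the same.
AM7: root A down a minor sixth → C#, giving C#M7.
A6: root A down a minor sixth → C#, giving C#6.
Db7: root Db down a minor sixth → F, giving F7.
Dbmaj: root Db down a minor sixth → F, giving Fmaj.
Ebmaj: root Eb down a minor sixth → G, giving Gmaj.
C7: root C down a minor sixth → E, giving E7.

C#M7 C#6 F7 Fmaj Gmaj E7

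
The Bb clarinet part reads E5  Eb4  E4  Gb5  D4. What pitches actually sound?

The Bb clarinet sounds a major second below written, so transpose each written note down a major second.
E5 becomes D5
Eb4 becomes Db4
E4 becomes D4
Gb5 becomes Fb5
D4 becomes C4

D5 Db4 D4 Fb5 C4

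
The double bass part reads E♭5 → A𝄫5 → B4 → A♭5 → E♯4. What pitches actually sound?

Eb4 Abb4 B3 Ab4 E#3

The double bass sounds a perfect octave below written, so transpose each written note down a perfect octave.
Eb5 becomes Eb4
Abb5 becomes Abb4
B4 becomes B3
Ab5 becomes Ab4
E#4 becomes E#3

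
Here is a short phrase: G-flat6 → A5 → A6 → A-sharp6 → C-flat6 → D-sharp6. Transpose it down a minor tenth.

Eb5 F#4 F#5 F##5 Ab4 B#4

A minor tenth down from Gb6 gives Eb5.
A minor tenth down from A5 gives F#4.
A6 down a minor tenth is F#5.
A minor tenth down from A#6 gives F##5.
Cb6: a tenth down reaches A, and 15 semitones makes it Ab4.
A minor tenth down from D#6 gives B#4.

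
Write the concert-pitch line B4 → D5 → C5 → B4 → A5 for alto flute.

The alto flute sounds a perfect fourth below written, so the written part must be a perfect fourth above concert — transpose each note up.
B4 to E5
D5 to G5
C5 to F5
B4 to E5
A5 to D6

E5 G5 F5 E5 D6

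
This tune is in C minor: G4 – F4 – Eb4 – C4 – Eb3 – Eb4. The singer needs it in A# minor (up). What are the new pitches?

From C up to A# is an augmented sixth; apply that to each pitch.
G4 gives E#5
F4 gives D#5
Eb4 gives C#5
C4 gives A#4
Eb3 gives C#4
Eb4 gives C#5

E#5 D#5 C#5 A#4 C#4 C#5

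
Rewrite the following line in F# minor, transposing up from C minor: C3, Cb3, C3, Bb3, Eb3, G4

F#3 F3 F#3 E4 A3 C#5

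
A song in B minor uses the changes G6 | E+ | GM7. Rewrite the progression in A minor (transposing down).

B minor down to A minor is a major second; each chord root moves by that interval while the quality stays the same.
G6: root G down a major second → F, giving F6.
E+: root E down a major second → D, giving D+.
GM7: root G down a major second → F, giving FM7.

F6 D+ FM7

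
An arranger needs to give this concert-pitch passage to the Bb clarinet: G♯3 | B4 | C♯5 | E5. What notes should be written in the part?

A#3 C#5 D#5 F#5

Written C4 sounds as Bb3 on the Bb clarinet, so concert pitches are written a major second up.
G#3 becomes A#3
B4 becomes C#5
C#5 becomes D#5
E5 becomes F#5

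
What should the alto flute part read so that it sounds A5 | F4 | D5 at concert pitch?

D6 Bb4 G5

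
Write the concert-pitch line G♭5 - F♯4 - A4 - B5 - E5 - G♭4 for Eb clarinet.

Eb5 D#4 F#4 G#5 C#5 Eb4

The Eb clarinet sounds a minor third above written, so the written part must be a minor third below concert — transpose each note down.
Gb5 to Eb5
F#4 to D#4
A4 to F#4
B5 to G#5
E5 to C#5
Gb4 to Eb4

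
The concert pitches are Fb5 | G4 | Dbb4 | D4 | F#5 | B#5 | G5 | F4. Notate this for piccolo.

Written C4 sounds as C5 on the piccolo, so concert pitches are written a perfect octave down.
Fb5 becomes Fb4
G4 becomes G3
Dbb4 becomes Dbb3
D4 becomes D3
F#5 becomes F#4
B#5 becomes B#4
G5 becomes G4
F4 becomes F3

Fb4 G3 Dbb3 D3 F#4 B#4 G4 F3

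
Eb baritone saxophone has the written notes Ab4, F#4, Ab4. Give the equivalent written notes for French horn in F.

First find concert pitch: the Eb baritone saxophone sounds a major thirteenth below written, so Ab4 F#4 Ab4 sounds Cb3 A2 Cb3.
Then write for French horn in F: it sounds a perfect fifth below written, so the part must be a perfect fifth above concert.
Cb3 → Gb3
A2 → E3
Cb3 → Gb3

Gb3 E3 Gb3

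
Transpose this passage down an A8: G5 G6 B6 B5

Gb4 Gb5 Bb5 Bb4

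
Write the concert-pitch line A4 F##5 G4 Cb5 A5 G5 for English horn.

E5 C##6 D5 Gb5 E6 D6

Written C4 sounds as F3 on the English horn, so concert pitches are written a perfect fifth up.
A4 → E5
F##5 → C##6
G4 → D5
Cb5 → Gb5
A5 → E6
G5 → D6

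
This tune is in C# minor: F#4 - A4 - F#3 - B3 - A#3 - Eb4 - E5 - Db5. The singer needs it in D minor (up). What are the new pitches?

G4 Bb4 G3 C4 B3 Fb4 F5 Ebb5

From C# up to D is a minor second; apply that to each pitch.
F#4 becomes G4
A4 becomes Bb4
F#3 becomes G3
B3 becomes C4
A#3 becomes B3
Eb4 becomes Fb4
E5 becomes F5
Db5 becomes Ebb5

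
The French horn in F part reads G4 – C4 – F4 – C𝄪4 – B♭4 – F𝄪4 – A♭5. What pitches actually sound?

C4 F3 Bb3 F##3 Eb4 B#3 Db5

The French horn in F sounds a perfect fifth below written, so transpose each written note down a perfect fifth.
G4 → C4
C4 → F3
F4 → Bb3
C##4 → F##3
Bb4 → Eb4
F##4 → B#3
Ab5 → Db5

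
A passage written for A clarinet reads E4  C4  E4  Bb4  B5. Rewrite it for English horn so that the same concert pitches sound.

G#4 E4 G#4 D5 D#6

First find concert pitch: the A clarinet sounds a minor third below written, so E4 C4 E4 Bb4 B5 sounds C#4 A3 C#4 G4 G#5.
Then write for English horn: it sounds a perfect fifth below written, so the part must be a perfect fifth above concert.
C#4 → G#4
A3 → E4
C#4 → G#4
G4 → D5
G#5 → D#6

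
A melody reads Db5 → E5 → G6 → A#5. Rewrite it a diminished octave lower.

D4 E#4 G#5 A##4

Db5 -> D4
E5 -> E#4
G6 -> G#5
A#5 -> A##4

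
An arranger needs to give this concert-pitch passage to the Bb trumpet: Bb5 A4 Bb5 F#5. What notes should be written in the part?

C6 B4 C6 G#5

The Bb trumpet sounds a major second below written, so the written part must be a major second above concert — transpose each note up.
Bb5 becomes C6
A4 becomes B4
Bb5 becomes C6
F#5 becomes G#5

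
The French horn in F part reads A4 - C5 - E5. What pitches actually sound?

D4 F4 A4

The French horn in F sounds a perfect fifth below written, so transpose each written note down a perfect fifth.
A4 -> D4
C5 -> F4
E5 -> A4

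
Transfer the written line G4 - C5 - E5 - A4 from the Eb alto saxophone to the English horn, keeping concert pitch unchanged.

First find concert pitch: the Eb alto saxophone sounds a major sixth below written, so G4 C5 E5 A4 sounds Bb3 Eb4 G4 C4.
Then write for English horn: it sounds a perfect fifth below written, so the part must be a perfect fifth above concert.
Bb3 → F4
Eb4 → Bb4
G4 → D5
C4 → G4

F4 Bb4 D5 G4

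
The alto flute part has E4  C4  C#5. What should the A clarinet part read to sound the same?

First find concert pitch: the alto flute sounds a perfect fourth below written, so E4 C4 C#5 sounds B3 G3 G#4.
Then write for A clarinet: it sounds a minor third below written, so the part must be a minor third above concert.
B3 → D4
G3 → Bb3
G#4 → B4

D4 Bb3 B4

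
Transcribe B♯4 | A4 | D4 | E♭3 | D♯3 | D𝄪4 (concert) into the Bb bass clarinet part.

C##6 B5 E5 F4 E#4 E##5

Written C4 sounds as Bb2 on the Bb bass clarinet, so concert pitches are written a major ninth up.
B#4 gives C##6
A4 gives B5
D4 gives E5
Eb3 gives F4
D#3 gives E#4
D##4 gives E##5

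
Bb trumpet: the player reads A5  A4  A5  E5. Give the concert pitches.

Written C4 on the Bb trumpet sounds as Bb3, a major second lower; apply that shift to every note.
A5 gives G5
A4 gives G4
A5 gives G5
E5 gives D5

G5 G4 G5 D5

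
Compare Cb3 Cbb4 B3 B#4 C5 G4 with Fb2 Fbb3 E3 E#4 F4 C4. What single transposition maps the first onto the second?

From Cb3 to Fb2 is 5 letter names — a fifth of some quality.
Fb2 to Cb3 is 7 semitones, which makes it a perfect fifth; the second version is lower, so the direction is down.
Checking another pair — G4 → C4 — gives the same interval.

down a perfect fifth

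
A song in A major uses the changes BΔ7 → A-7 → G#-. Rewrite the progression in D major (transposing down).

EΔ7 D-7 C#-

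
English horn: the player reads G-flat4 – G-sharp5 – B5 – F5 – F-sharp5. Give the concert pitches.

The English horn sounds a perfect fifth below written, so transpose each written note down a perfect fifth.
Gb4 -> Cb4
G#5 -> C#5
B5 -> E5
F5 -> Bb4
F#5 -> B4

Cb4 C#5 E5 Bb4 B4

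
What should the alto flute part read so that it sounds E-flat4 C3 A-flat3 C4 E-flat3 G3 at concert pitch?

The alto flute sounds a perfect fourth below written, so the written part must be a perfect fourth above concert — transpose each note up.
Eb4 becomes Ab4
C3 becomes F3
Ab3 becomes Db4
C4 becomes F4
Eb3 becomes Ab3
G3 becomes C4

Ab4 F3 Db4 F4 Ab3 C4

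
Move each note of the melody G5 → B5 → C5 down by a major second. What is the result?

F5 A5 Bb4

A major second down from G5 gives F5.
A major second down from B5 gives A5.
C5 down a major second is Bb4.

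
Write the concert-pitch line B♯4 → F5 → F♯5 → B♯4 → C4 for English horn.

The English horn sounds a perfect fifth below written, so the written part must be a perfect fifth above concert — transpose each note up.
B#4 gives F##5
F5 gives C6
F#5 gives C#6
B#4 gives F##5
C4 gives G4

F##5 C6 C#6 F##5 G4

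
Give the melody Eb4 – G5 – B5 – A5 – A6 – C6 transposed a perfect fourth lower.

Bb3 D5 F#5 E5 E6 G5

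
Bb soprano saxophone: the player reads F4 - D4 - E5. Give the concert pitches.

Eb4 C4 D5

The Bb soprano saxophone sounds a major second below written, so transpose each written note down a major second.
F4 gives Eb4
D4 gives C4
E5 gives D5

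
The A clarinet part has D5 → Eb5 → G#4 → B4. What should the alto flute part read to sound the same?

First find concert pitch: the A clarinet sounds a minor third below written, so D5 Eb5 G#4 B4 sounds B4 C5 E#4 G#4.
Then write for alto flute: it sounds a perfect fourth below written, so the part must be a perfect fourth above concert.
B4 → E5
C5 → F5
E#4 → A#4
G#4 → C#5

E5 F5 A#4 C#5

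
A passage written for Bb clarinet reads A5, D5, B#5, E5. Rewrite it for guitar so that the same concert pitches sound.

First find concert pitch: the Bb clarinet sounds a major second below written, so A5 D5 B#5 E5 sounds G5 C5 A#5 D5.
Then write for guitar: it sounds a perfect octave below written, so the part must be a perfect octave above concert.
G5 → G6
C5 → C6
A#5 → A#6
D5 → D6

G6 C6 A#6 D6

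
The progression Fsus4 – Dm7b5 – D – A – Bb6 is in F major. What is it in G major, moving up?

Gsus4 Em7b5 E B C6

F major up to G major is a major second; each chord root moves by that interval while the quality stays the same.
Fsus4: root F up a major second → G, giving Gsus4.
Dm7b5: root D up a major second → E, giving Em7b5.
D: root D up a major second → E, giving E.
A: root A up a major second → B, giving B.
Bb6: root Bb up a major second → C, giving C6.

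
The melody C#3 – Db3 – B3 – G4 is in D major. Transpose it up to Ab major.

D major to Ab major up is a diminished fifth, so every note moves up by that interval.
C#3 -> G3
Db3 -> Abb3
B3 -> F4
G4 -> Db5

G3 Abb3 F4 Db5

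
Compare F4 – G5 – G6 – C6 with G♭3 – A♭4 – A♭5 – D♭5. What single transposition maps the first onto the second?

Take the first pair: F4 → Gb3. F to G spans 7 letter names, so the interval is some kind of seventh.
Gb3 to F4 is 11 semitones, which makes it a major seventh; the second version is lower, so the direction is down.
Checking another pair — C6 → Db5 — gives the same interval.

down a major seventh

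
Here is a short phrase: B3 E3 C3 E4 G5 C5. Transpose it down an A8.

B3 becomes Bb2
E3 becomes Eb2
C3 becomes Cb2
E4 becomes Eb3
G5 becomes Gb4
C5 becomes Cb4

Bb2 Eb2 Cb2 Eb3 Gb4 Cb4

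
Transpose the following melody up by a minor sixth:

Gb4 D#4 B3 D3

A minor sixth up from Gb4 gives Ebb5.
D#4 up a minor sixth is B4.
A minor sixth up from B3 gives G4.
A minor sixth up from D3 gives Bb3.

Ebb5 B4 G4 Bb3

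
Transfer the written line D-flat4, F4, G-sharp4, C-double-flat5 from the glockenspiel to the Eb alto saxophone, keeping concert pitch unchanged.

First find concert pitch: the glockenspiel sounds a perfect fifteenth above written, so D-flat4 F4 G-sharp4 C-double-flat5 sounds Db6 F6 G#6 Cbb7.
Then write for Eb alto saxophone: it sounds a major sixth below written, so the part must be a major sixth above concert.
Db6 → Bb6
F6 → D7
G#6 → E#7
Cbb7 → Abb7

Bb6 D7 E#7 Abb7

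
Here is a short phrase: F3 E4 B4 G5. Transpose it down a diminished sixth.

A#2 G##3 D##4 B#4

F3 → A#2
E4 → G##3
B4 → D##4
G5 → B#4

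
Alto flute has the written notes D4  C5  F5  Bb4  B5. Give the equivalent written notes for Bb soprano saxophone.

B3 A4 D5 G4 G#5

First find concert pitch: the alto flute sounds a perfect fourth below written, so D4 C5 F5 Bb4 B5 sounds A3 G4 C5 F4 F#5.
Then write for Bb soprano saxophone: it sounds a major second below written, so the part must be a major second above concert.
A3 → B3
G4 → A4
C5 → D5
F4 → G4
F#5 → G#5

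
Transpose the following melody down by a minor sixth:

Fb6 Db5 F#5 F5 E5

Fb6: a sixth down reaches A, and 8 semitones makes it Ab5.
A minor sixth down from Db5 gives F4.
A minor sixth down from F#5 gives A#4.
F5 down a minor sixth is A4.
E5: a sixth down reaches G, and 8 semitones makes it G#4.

Ab5 F4 A#4 A4 G#4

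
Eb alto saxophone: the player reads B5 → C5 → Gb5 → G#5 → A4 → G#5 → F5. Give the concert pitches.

Written C4 on the Eb alto saxophone sounds as Eb3, a major sixth lower; apply that shift to every note.
B5 -> D5
C5 -> Eb4
Gb5 -> Bbb4
G#5 -> B4
A4 -> C4
G#5 -> B4
F5 -> Ab4

D5 Eb4 Bbb4 B4 C4 B4 Ab4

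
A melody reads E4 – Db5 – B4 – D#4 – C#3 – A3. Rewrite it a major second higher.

A major second up from E4 gives F#4.
Db5 up a major second is Eb5.
B4: a second up reaches C, and 2 semitones makes it C#5.
A major second up from D#4 gives E#4.
A major second up from C#3 gives D#3.
A3 up a major second is B3.

F#4 Eb5 C#5 E#4 D#3 B3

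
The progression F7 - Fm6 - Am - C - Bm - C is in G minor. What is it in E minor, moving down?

G minor down to E minor is a minor third; each chord root moves by that interval while the quality stays the same.
F7: root F down a minor third → D, giving D7.
Fm6: root F down a minor third → D, giving Dm6.
Am: root A down a minor third → F#, giving F#m.
C: root C down a minor third → A, giving A.
Bm: root B down a minor third → G#, giving G#m.
C: root C down a minor third → A, giving A.

D7 Dm6 F#m A G#m A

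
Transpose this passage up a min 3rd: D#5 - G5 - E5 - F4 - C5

F#5 Bb5 G5 Ab4 Eb5

D#5 → F#5
G5 → Bb5
E5 → G5
F4 → Ab4
C5 → Eb5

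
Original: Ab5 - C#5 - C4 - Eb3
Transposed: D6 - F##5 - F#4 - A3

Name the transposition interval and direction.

From Ab5 to D6 is 4 letter names — a fourth of some quality.
Ab5 to D6 is 6 semitones, which makes it an augmented fourth; the second version is higher, so the direction is up.
Checking another pair — Eb3 → A3 — gives the same interval.

up an augmented fourth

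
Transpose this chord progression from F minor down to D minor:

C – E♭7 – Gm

A C7 Em

F minor down to D minor is a minor third; each chord root moves by that interval while the quality stays the same.
C: root C down a minor third → A, giving A.
E♭7: root E♭ down a minor third → C, giving C7.
Gm: root G down a minor third → E, giving Em.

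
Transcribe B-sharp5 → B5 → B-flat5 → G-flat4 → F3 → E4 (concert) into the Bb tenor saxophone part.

The Bb tenor saxophone sounds a major ninth below written, so the written part must be a major ninth above concert — transpose each note up.
B#5 to C##7
B5 to C#7
Bb5 to C7
Gb4 to Ab5
F3 to G4
E4 to F#5

C##7 C#7 C7 Ab5 G4 F#5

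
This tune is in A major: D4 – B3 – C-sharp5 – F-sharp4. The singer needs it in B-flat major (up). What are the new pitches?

From A up to B-flat is a minor second; apply that to each pitch.
D4 gives Eb4
B3 gives C4
C#5 gives D5
F#4 gives G4

Eb4 C4 D5 G4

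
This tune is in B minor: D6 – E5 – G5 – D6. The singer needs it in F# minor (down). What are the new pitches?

B minor to F# minor down is a perfect fourth, so every note moves down by that interval.
D6 to A5
E5 to B4
G5 to D5
D6 to A5

A5 B4 D5 A5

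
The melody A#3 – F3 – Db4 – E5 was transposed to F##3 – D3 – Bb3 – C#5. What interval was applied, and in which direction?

down a minor third

Take the first pair: A#3 → F##3. A to F spans 3 letter names, so the interval is some kind of third.
F##3 to A#3 is 3 semitones, which makes it a minor third; the second version is lower, so the direction is down.
Checking another pair — E5 → C#5 — gives the same interval.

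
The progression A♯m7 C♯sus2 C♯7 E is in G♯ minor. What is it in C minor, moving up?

Dm7 Fsus2 F7 Ab

G♯ minor up to C minor is a diminished fourth; each chord root moves by that interval while the quality stays the same.
A♯m7: root A♯ up a diminished fourth → D, giving Dm7.
C♯sus2: root C♯ up a diminished fourth → F, giving Fsus2.
C♯7: root C♯ up a diminished fourth → F, giving F7.
E: root E up a diminished fourth → Ab, giving Ab.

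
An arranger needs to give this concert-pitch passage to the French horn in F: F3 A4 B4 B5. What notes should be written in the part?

C4 E5 F#5 F#6

The French horn in F sounds a perfect fifth below written, so the written part must be a perfect fifth above concert — transpose each note up.
F3 → C4
A4 → E5
B4 → F#5
B5 → F#6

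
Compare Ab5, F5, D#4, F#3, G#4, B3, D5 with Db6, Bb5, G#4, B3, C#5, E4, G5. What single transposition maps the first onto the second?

up a perfect fourth

Take the first pair: Ab5 → Db6. A to D spans 4 letter names, so the interval is some kind of fourth.
Ab5 to Db6 is 5 semitones, which makes it a perfect fourth; the second version is higher, so the direction is up.
Checking another pair — D5 → G5 — gives the same interval.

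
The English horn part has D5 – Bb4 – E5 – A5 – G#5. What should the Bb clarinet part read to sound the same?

First find concert pitch: the English horn sounds a perfect fifth below written, so D5 Bb4 E5 A5 G#5 sounds G4 Eb4 A4 D5 C#5.
Then write for Bb clarinet: it sounds a major second below written, so the part must be a major second above concert.
G4 → A4
Eb4 → F4
A4 → B4
D5 → E5
C#5 → D#5

A4 F4 B4 E5 D#5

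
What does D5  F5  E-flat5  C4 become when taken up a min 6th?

Bb5 Db6 Cb6 Ab4

A minor sixth up from D5 gives Bb5.
A minor sixth up from F5 gives Db6.
Eb5: a sixth up reaches C, and 8 semitones makes it Cb6.
A minor sixth up from C4 gives Ab4.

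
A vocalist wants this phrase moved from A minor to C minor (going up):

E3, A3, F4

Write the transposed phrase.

G3 C4 Ab4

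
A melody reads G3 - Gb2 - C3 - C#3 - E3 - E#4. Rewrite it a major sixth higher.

G3 gives E4
Gb2 gives Eb3
C3 gives A3
C#3 gives A#3
E3 gives C#4
E#4 gives C##5

E4 Eb3 A3 A#3 C#4 C##5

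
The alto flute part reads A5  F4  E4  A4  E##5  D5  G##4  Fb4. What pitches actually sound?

Written C4 on the alto flute sounds as G3, a perfect fourth lower; apply that shift to every note.
A5 becomes E5
F4 becomes C4
E4 becomes B3
A4 becomes E4
E##5 becomes B##4
D5 becomes A4
G##4 becomes D##4
Fb4 becomes Cb4

E5 C4 B3 E4 B##4 A4 D##4 Cb4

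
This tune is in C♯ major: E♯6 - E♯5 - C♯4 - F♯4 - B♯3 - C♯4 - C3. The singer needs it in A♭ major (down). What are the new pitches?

From C♯ down to A♭ is an augmented third; apply that to each pitch.
E#6 becomes C6
E#5 becomes C5
C#4 becomes Ab3
F#4 becomes Db4
B#3 becomes G3
C#4 becomes Ab3
C3 becomes Abb2

C6 C5 Ab3 Db4 G3 Ab3 Abb2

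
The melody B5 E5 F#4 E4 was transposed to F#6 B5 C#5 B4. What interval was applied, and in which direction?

Take the first pair: B5 → F#6. B to F spans 5 letter names, so the interval is some kind of fifth.
B5 to F#6 is 7 semitones, which makes it a perfect fifth; the second version is higher, so the direction is up.
Checking another pair — E4 → B4 — gives the same interval.

up a perfect fifth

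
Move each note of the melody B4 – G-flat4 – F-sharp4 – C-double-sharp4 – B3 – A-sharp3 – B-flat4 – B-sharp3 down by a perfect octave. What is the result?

B4 becomes B3
Gb4 becomes Gb3
F#4 becomes F#3
C##4 becomes C##3
B3 becomes B2
A#3 becomes A#2
Bb4 becomes Bb3
B#3 becomes B#2

B3 Gb3 F#3 C##3 B2 A#2 Bb3 B#2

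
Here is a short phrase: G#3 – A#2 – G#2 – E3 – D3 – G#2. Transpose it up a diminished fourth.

C4 D3 C3 Ab3 Gb3 C3

A diminished fourth up from G#3 gives C4.
A#2: a fourth up reaches D, and 4 semitones makes it D3.
G#2 up a diminished fourth is C3.
E3 up a diminished fourth is Ab3.
D3 up a diminished fourth is Gb3.
G#2: a fourth up reaches C, and 4 semitones makes it C3.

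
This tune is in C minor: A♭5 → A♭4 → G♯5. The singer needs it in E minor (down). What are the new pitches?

From C down to E is a minor sixth; apply that to each pitch.
Ab5 gives C5
Ab4 gives C4
G#5 gives B#4

C5 C4 B#4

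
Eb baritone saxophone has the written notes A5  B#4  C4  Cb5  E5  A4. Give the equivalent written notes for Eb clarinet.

A3 B#2 C2 Cb3 E3 A2

First find concert pitch: the Eb baritone saxophone sounds a major thirteenth below written, so A5 B#4 C4 Cb5 E5 A4 sounds C4 D#3 Eb2 Ebb3 G3 C3.
Then write for Eb clarinet: it sounds a minor third above written, so the part must be a minor third below concert.
C4 → A3
D#3 → B#2
Eb2 → C2
Ebb3 → Cb3
G3 → E3
C3 → A2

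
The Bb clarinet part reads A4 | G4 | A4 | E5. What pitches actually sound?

G4 F4 G4 D5

The Bb clarinet sounds a major second below written, so transpose each written note down a major second.
A4 to G4
G4 to F4
A4 to G4
E5 to D5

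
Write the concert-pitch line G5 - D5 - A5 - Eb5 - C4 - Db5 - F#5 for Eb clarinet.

E5 B4 F#5 C5 A3 Bb4 D#5

Written C4 sounds as Eb4 on the Eb clarinet, so concert pitches are written a minor third down.
G5 becomes E5
D5 becomes B4
A5 becomes F#5
Eb5 becomes C5
C4 becomes A3
Db5 becomes Bb4
F#5 becomes D#5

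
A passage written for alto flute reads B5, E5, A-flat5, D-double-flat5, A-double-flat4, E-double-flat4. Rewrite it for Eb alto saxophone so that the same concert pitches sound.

First find concert pitch: the alto flute sounds a perfect fourth below written, so B5 E5 A-flat5 D-double-flat5 A-double-flat4 E-double-flat4 sounds F#5 B4 Eb5 Abb4 Ebb4 Bbb3.
Then write for Eb alto saxophone: it sounds a major sixth below written, so the part must be a major sixth above concert.
F#5 → D#6
B4 → G#5
Eb5 → C6
Abb4 → Fb5
Ebb4 → Cb5
Bbb3 → Gb4

D#6 G#5 C6 Fb5 Cb5 Gb4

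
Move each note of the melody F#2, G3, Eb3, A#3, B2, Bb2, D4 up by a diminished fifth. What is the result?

A diminished fifth up from F#2 gives C3.
A diminished fifth up from G3 gives Db4.
Eb3 up a diminished fifth is Bbb3.
A diminished fifth up from A#3 gives E4.
A diminished fifth up from B2 gives F3.
A diminished fifth up from Bb2 gives Fb3.
A diminished fifth up from D4 gives Ab4.

C3 Db4 Bbb3 E4 F3 Fb3 Ab4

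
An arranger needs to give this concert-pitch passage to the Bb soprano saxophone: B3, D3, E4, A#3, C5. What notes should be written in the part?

C#4 E3 F#4 B#3 D5

The Bb soprano saxophone sounds a major second below written, so the written part must be a major second above concert — transpose each note up.
B3 becomes C#4
D3 becomes E3
E4 becomes F#4
A#3 becomes B#3
C5 becomes D5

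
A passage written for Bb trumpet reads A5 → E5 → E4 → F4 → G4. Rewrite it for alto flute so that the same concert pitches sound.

C6 G5 G4 Ab4 Bb4

First find concert pitch: the Bb trumpet sounds a major second below written, so A5 E5 E4 F4 G4 sounds G5 D5 D4 Eb4 F4.
Then write for alto flute: it sounds a perfect fourth below written, so the part must be a perfect fourth above concert.
G5 → C6
D5 → G5
D4 → G4
Eb4 → Ab4
F4 → Bb4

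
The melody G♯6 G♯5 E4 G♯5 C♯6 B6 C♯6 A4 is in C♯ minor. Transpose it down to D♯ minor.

A#5 A#4 F#3 A#4 D#5 C#6 D#5 B3

C♯ minor to D♯ minor down is a minor seventh, so every note moves down by that interval.
G#6 → A#5
G#5 → A#4
E4 → F#3
G#5 → A#4
C#6 → D#5
B6 → C#6
C#6 → D#5
A4 → B3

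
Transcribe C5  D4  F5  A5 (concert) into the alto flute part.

F5 G4 Bb5 D6

The alto flute sounds a perfect fourth below written, so the written part must be a perfect fourth above concert — transpose each note up.
C5 gives F5
D4 gives G4
F5 gives Bb5
A5 gives D6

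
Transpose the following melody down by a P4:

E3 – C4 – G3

E3 -> B2
C4 -> G3
G3 -> D3

B2 G3 D3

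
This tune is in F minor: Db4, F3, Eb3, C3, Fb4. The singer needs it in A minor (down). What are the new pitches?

From F down to A is a minor sixth; apply that to each pitch.
Db4 gives F3
F3 gives A2
Eb3 gives G2
C3 gives E2
Fb4 gives Ab3

F3 A2 G2 E2 Ab3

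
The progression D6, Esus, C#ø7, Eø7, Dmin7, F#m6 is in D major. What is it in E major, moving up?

E6 F#sus D#ø7 F#ø7 Emin7 G#m6

D major up to E major is a major second; each chord root moves by that interval while the quality stays the same.
D6: root D up a major second → E, giving E6.
Esus: root E up a major second → F#, giving F#sus.
C#ø7: root C# up a major second → D#, giving D#ø7.
Eø7: root E up a major second → F#, giving F#ø7.
Dmin7: root D up a major second → E, giving Emin7.
F#m6: root F# up a major second → G#, giving G#m6.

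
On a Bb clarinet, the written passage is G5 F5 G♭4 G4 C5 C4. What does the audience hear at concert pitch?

F5 Eb5 Fb4 F4 Bb4 Bb3

Written C4 on the Bb clarinet sounds as Bb3, a major second lower; apply that shift to every note.
G5 gives F5
F5 gives Eb5
Gb4 gives Fb4
G4 gives F4
C5 gives Bb4
C4 gives Bb3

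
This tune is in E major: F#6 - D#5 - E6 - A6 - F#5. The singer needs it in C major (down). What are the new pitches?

D6 B4 C6 F6 D5

From E down to C is a major third; apply that to each pitch.
F#6 -> D6
D#5 -> B4
E6 -> C6
A6 -> F6
F#5 -> D5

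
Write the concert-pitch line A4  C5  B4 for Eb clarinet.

F#4 A4 G#4

The Eb clarinet sounds a minor third above written, so the written part must be a minor third below concert — transpose each note down.
A4 → F#4
C5 → A4
B4 → G#4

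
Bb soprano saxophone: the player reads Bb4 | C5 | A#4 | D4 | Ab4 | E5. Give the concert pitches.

Ab4 Bb4 G#4 C4 Gb4 D5

The Bb soprano saxophone sounds a major second below written, so transpose each written note down a major second.
Bb4 gives Ab4
C5 gives Bb4
A#4 gives G#4
D4 gives C4
Ab4 gives Gb4
E5 gives D5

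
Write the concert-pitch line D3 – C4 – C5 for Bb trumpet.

E3 D4 D5

The Bb trumpet sounds a major second below written, so the written part must be a major second above concert — transpose each note up.
D3 to E3
C4 to D4
C5 to D5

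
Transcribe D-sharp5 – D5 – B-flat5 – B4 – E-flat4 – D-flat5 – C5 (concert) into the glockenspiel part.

D#3 D3 Bb3 B2 Eb2 Db3 C3

Written C4 sounds as C6 on the glockenspiel, so concert pitches are written a perfect fifteenth down.
D#5 gives D#3
D5 gives D3
Bb5 gives Bb3
B4 gives B2
Eb4 gives Eb2
Db5 gives Db3
C5 gives C3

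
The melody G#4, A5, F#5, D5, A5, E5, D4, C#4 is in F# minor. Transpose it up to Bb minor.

C5 Db6 Bb5 Gb5 Db6 Ab5 Gb4 F4

From F# up to Bb is a diminished fourth; apply that to each pitch.
G#4 to C5
A5 to Db6
F#5 to Bb5
D5 to Gb5
A5 to Db6
E5 to Ab5
D4 to Gb4
C#4 to F4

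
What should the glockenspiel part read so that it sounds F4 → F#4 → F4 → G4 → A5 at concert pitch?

The glockenspiel sounds a perfect fifteenth above written, so the written part must be a perfect fifteenth below concert — transpose each note down.
F4 becomes F2
F#4 becomes F#2
F4 becomes F2
G4 becomes G2
A5 becomes A3

F2 F#2 F2 G2 A3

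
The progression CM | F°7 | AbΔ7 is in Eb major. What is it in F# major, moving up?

D#M G#°7 BΔ7

Eb major up to F# major is an augmented second; each chord root moves by that interval while the quality stays the same.
CM: root C up an augmented second → D#, giving D#M.
F°7: root F up an augmented second → G#, giving G#°7.
AbΔ7: root Ab up an augmented second → B, giving BΔ7.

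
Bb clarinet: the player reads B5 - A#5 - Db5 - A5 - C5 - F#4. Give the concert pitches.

A5 G#5 Cb5 G5 Bb4 E4

The Bb clarinet sounds a major second below written, so transpose each written note down a major second.
B5 becomes A5
A#5 becomes G#5
Db5 becomes Cb5
A5 becomes G5
C5 becomes Bb4
F#4 becomes E4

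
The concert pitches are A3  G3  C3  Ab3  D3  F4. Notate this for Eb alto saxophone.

F#4 E4 A3 F4 B3 D5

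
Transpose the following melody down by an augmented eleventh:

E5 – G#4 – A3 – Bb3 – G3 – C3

Bb3 D3 Eb2 Fb2 Db2 Gb1

E5 gives Bb3
G#4 gives D3
A3 gives Eb2
Bb3 gives Fb2
G3 gives Db2
C3 gives Gb1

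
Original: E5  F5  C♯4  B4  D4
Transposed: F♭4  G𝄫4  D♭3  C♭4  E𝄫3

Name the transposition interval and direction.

down an augmented seventh

Take the first pair: E5 → Fb4. E to F spans 7 letter names, so the interval is some kind of seventh.
Fb4 to E5 is 12 semitones, which makes it an augmented seventh; the second version is lower, so the direction is down.
Checking another pair — D4 → Ebb3 — gives the same interval.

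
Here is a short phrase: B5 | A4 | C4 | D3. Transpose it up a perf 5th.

F#6 E5 G4 A3

B5 up a perfect fifth is F#6.
A4 up a perfect fifth is E5.
C4: a fifth up reaches G, and 7 semitones makes it G4.
A perfect fifth up from D3 gives A3.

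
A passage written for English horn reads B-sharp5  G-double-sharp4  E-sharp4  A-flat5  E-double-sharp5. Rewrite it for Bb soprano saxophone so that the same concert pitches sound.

F##5 D##4 B#3 Eb5 B##4

First find concert pitch: the English horn sounds a perfect fifth below written, so B-sharp5 G-double-sharp4 E-sharp4 A-flat5 E-double-sharp5 sounds E#5 C##4 A#3 Db5 A##4.
Then write for Bb soprano saxophone: it sounds a major second below written, so the part must be a major second above concert.
E#5 → F##5
C##4 → D##4
A#3 → B#3
Db5 → Eb5
A##4 → B##4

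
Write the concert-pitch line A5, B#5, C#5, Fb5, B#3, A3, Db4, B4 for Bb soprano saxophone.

B5 C##6 D#5 Gb5 C##4 B3 Eb4 C#5

The Bb soprano saxophone sounds a major second below written, so the written part must be a major second above concert — transpose each note up.
A5 gives B5
B#5 gives C##6
C#5 gives D#5
Fb5 gives Gb5
B#3 gives C##4
A3 gives B3
Db4 gives Eb4
B4 gives C#5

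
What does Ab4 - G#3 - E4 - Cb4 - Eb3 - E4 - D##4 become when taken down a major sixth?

Cb4 B2 G3 Ebb3 Gb2 G3 F##3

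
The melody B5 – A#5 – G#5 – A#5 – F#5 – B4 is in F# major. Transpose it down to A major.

D5 C#5 B4 C#5 A4 D4

From F# down to A is a major sixth; apply that to each pitch.
B5 -> D5
A#5 -> C#5
G#5 -> B4
A#5 -> C#5
F#5 -> A4
B4 -> D4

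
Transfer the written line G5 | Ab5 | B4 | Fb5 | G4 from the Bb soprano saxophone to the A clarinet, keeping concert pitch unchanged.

Ab5 Bbb5 C5 Gbb5 Ab4

First find concert pitch: the Bb soprano saxophone sounds a major second below written, so G5 Ab5 B4 Fb5 G4 sounds F5 Gb5 A4 Ebb5 F4.
Then write for A clarinet: it sounds a minor third below written, so the part must be a minor third above concert.
F5 → Ab5
Gb5 → Bbb5
A4 → C5
Ebb5 → Gbb5
F4 → Ab4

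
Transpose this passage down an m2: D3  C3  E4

C#3 B2 D#4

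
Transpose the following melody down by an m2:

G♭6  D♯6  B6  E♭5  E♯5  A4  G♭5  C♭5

Gb6 down a minor second is F6.
A minor second down from D#6 gives C##6.
A minor second down from B6 gives A#6.
Eb5: a second down reaches D, and 1 semitone makes it D5.
E#5 down a minor second is D##5.
A minor second down from A4 gives G#4.
Gb5: a second down reaches F, and 1 semitone makes it F5.
Cb5: a second down reaches B, and 1 semitone makes it Bb4.

F6 C##6 A#6 D5 D##5 G#4 F5 Bb4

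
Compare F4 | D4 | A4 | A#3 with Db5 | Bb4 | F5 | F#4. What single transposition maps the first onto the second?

Take the first pair: F4 → Db5. F to D spans 6 letter names, so the interval is some kind of sixth.
F4 to Db5 is 8 semitones, which makes it a minor sixth; the second version is higher, so the direction is up.
Checking another pair — A#3 → F#4 — gives the same interval.

up a minor sixth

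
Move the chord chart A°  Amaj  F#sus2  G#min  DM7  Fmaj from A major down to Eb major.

Eb° Ebmaj Csus2 Dmin AbM7 Cbmaj

A major down to Eb major is an augmented fourth; each chord root moves by that interval while the quality stays the same.
A°: root A down an augmented fourth → Eb, giving Eb°.
Amaj: root A down an augmented fourth → Eb, giving Ebmaj.
F#sus2: root F# down an augmented fourth → C, giving Csus2.
G#min: root G# down an augmented fourth → D, giving Dmin.
DM7: root D down an augmented fourth → Ab, giving AbM7.
Fmaj: root F down an augmented fourth → Cb, giving Cbmaj.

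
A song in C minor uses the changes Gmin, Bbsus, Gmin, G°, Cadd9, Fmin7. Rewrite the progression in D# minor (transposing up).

C minor up to D# minor is an augmented second; each chord root moves by that interval while the quality stays the same.
Gmin: root G up an augmented second → A#, giving A#min.
Bbsus: root Bb up an augmented second → C#, giving C#sus.
Gmin: root G up an augmented second → A#, giving A#min.
G°: root G up an augmented second → A#, giving A#°.
Cadd9: root C up an augmented second → D#, giving D#add9.
Fmin7: root F up an augmented second → G#, giving G#min7.

A#min C#sus A#min A#° D#add9 G#min7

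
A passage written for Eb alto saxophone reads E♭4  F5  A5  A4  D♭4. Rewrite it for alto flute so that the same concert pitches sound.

First find concert pitch: the Eb alto saxophone sounds a major sixth below written, so E♭4 F5 A5 A4 D♭4 sounds Gb3 Ab4 C5 C4 Fb3.
Then write for alto flute: it sounds a perfect fourth below written, so the part must be a perfect fourth above concert.
Gb3 → Cb4
Ab4 → Db5
C5 → F5
C4 → F4
Fb3 → Bbb3

Cb4 Db5 F5 F4 Bbb3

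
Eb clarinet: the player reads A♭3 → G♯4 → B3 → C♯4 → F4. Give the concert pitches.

Cb4 B4 D4 E4 Ab4

Written C4 on the Eb clarinet sounds as Eb4, a minor third higher; apply that shift to every note.
Ab3 -> Cb4
G#4 -> B4
B3 -> D4
C#4 -> E4
F4 -> Ab4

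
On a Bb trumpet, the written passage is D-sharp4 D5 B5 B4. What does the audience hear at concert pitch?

The Bb trumpet sounds a major second below written, so transpose each written note down a major second.
D#4 becomes C#4
D5 becomes C5
B5 becomes A5
B4 becomes A4

C#4 C5 A5 A4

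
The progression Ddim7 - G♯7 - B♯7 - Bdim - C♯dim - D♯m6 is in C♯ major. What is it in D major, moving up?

Ebdim7 A7 C#7 Cdim Ddim Em6

C♯ major up to D major is a minor second; each chord root moves by that interval while the quality stays the same.
Ddim7: root D up a minor second → Eb, giving Ebdim7.
G♯7: root G♯ up a minor second → A, giving A7.
B♯7: root B♯ up a minor second → C#, giving C#7.
Bdim: root B up a minor second → C, giving Cdim.
C♯dim: root C♯ up a minor second → D, giving Ddim.
D♯m6: root D♯ up a minor second → E, giving Em6.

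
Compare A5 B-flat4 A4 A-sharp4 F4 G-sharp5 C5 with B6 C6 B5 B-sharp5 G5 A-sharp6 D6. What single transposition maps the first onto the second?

Take the first pair: A5 → B6. A to B spans 9 letter names, so the interval is some kind of ninth.
A5 to B6 is 14 semitones, which makes it a major ninth; the second version is higher, so the direction is up.
Checking another pair — C5 → D6 — gives the same interval.

up a major ninth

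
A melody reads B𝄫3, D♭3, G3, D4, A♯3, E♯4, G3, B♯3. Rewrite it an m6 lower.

Bbb3 -> Db3
Db3 -> F2
G3 -> B2
D4 -> F#3
A#3 -> C##3
E#4 -> G##3
G3 -> B2
B#3 -> D##3

Db3 F2 B2 F#3 C##3 G##3 B2 D##3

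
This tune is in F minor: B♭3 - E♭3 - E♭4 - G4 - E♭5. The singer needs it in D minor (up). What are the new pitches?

G4 C4 C5 E5 C6

F minor to D minor up is a major sixth, so every note moves up by that interval.
Bb3 -> G4
Eb3 -> C4
Eb4 -> C5
G4 -> E5
Eb5 -> C6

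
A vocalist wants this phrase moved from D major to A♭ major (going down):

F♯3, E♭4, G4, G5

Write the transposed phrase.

D major to A♭ major down is an augmented fourth, so every note moves down by that interval.
F#3 → C3
Eb4 → Bbb3
G4 → Db4
G5 → Db5

C3 Bbb3 Db4 Db5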